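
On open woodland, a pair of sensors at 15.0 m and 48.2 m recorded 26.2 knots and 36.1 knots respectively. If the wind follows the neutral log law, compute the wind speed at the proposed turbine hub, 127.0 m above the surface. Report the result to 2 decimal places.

Log law: V ∝ ln(z/z₀). From the pair, with r = V₁/V₂ = 0.72576,
ln z₀ = (ln z₁ − r·ln z₂)/(1 − r) = (2.7081 − 0.72576×3.8754)/0.27424 = -0.3812 → z₀ = 0.6830 m
V₃ = V₁ · ln(z₃/z₀)/ln(z₁/z₀) = 26.2 × 5.2254/3.0892 = 44.3167 knots

44.32 knots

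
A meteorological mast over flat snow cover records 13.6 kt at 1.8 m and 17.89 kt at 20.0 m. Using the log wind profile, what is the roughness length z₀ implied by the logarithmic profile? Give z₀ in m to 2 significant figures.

z₀ ≈ 0.00087 m

Log law: V(z) ∝ ln(z/z₀). With r = V₁/V₂ = 13.6/17.89 = 0.76020,
r · ln(z₂/z₀) = ln(z₁/z₀) ⇒ ln z₀ = (ln z₁ − r·ln z₂)/(1 − r)
ln z₀ = (0.58779 − 0.76020×2.99573) / 0.23980 = -7.0458
z₀ = exp(-7.0458) = 0.0008711 m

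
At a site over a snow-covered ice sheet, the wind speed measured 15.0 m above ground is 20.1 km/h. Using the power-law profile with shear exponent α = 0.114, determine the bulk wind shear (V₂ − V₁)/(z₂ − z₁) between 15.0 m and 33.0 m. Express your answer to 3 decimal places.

Power law: V₂ = V₁ · (z₂/z₁)^α = 20.1 × (2.2000)^0.114 = 21.9904 km/h
ΔV/Δz = (21.9904 − 20.1)/(33.0 − 15.0) = 1.8904/18.0000 = 0.10502 km/h/m

0.105 km/h/m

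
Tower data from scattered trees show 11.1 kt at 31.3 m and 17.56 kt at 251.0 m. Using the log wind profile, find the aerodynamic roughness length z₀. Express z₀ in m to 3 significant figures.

z₀ ≈ 0.875 m

Log law: V(z) ∝ ln(z/z₀). With r = V₁/V₂ = 11.1/17.56 = 0.63212,
r · ln(z₂/z₀) = ln(z₁/z₀) ⇒ ln z₀ = (ln z₁ − r·ln z₂)/(1 − r)
ln z₀ = (3.44362 − 0.63212×5.52545) / 0.36788 = -0.1335
z₀ = exp(-0.1335) = 0.8750 m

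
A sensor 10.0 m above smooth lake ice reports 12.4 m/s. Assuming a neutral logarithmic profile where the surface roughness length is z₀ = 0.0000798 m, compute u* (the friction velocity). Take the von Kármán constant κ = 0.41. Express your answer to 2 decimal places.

u* ≈ 0.43 m/s

Log law: V(z) = (u*/κ) · ln(z/z₀) ⇒ u* = κ · V / ln(z/z₀)
u* = 0.41 × 12.4 / ln(10.0/0.0000798) = 0.41 × 12.4 / 11.7386
   = 5.0840 / 11.7386 = 0.4331 m/s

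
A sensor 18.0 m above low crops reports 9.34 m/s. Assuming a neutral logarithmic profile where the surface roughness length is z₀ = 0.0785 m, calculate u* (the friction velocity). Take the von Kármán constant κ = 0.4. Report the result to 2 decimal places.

u* ≈ 0.69 m/s

Log law: V(z) = (u*/κ) · ln(z/z₀) ⇒ u* = κ · V / ln(z/z₀)
u* = 0.4 × 9.34 / ln(18.0/0.0785) = 0.4 × 9.34 / 5.4350
   = 3.7360 / 5.4350 = 0.6874 m/s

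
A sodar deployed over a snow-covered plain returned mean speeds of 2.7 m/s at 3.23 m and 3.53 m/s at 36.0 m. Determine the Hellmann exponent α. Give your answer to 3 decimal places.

α ≈ 0.111

Power law: V₂/V₁ = (z₂/z₁)^α ⇒ α = ln(V₂/V₁) / ln(z₂/z₁)
α = ln(3.53/2.7) / ln(36.0/3.23) = ln(1.3074) / ln(11.1455)
  = 0.26805 / 2.41104 = 0.11117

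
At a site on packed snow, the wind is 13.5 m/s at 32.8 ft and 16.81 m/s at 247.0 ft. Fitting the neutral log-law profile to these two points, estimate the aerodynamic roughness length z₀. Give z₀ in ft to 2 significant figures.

Log law: V(z) ∝ ln(z/z₀). With r = V₁/V₂ = 13.5/16.81 = 0.80309,
r · ln(z₂/z₀) = ln(z₁/z₀) ⇒ ln z₀ = (ln z₁ − r·ln z₂)/(1 − r)
ln z₀ = (3.49043 − 0.80309×5.50939) / 0.19691 = -4.7440
z₀ = exp(-4.7440) = 0.008704 ft

z₀ ≈ 0.0087 ft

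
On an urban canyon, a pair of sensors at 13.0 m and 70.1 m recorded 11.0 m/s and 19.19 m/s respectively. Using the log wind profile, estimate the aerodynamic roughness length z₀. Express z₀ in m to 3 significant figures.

Log law: V(z) ∝ ln(z/z₀). With r = V₁/V₂ = 11.0/19.19 = 0.57322,
r · ln(z₂/z₀) = ln(z₁/z₀) ⇒ ln z₀ = (ln z₁ − r·ln z₂)/(1 − r)
ln z₀ = (2.56495 − 0.57322×4.24992) / 0.42678 = 0.3019
z₀ = exp(0.3019) = 1.352 m

z₀ ≈ 1.35 m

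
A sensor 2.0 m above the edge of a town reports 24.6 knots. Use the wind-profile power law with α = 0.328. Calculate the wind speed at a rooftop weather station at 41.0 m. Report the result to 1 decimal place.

66.3 knots

Power-law profile: V₂ = V₁ · (z₂/z₁)^α
V₂ = 24.6 × (41.0/2.0)^0.328 = 24.6 × (20.5000)^0.328
    = 24.6 × 2.6931 = 66.2507 knots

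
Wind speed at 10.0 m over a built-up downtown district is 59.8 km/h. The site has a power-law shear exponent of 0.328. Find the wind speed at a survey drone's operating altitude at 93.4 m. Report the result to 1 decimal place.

124.4 km/h

Power-law profile: V₂ = V₁ · (z₂/z₁)^α
V₂ = 59.8 × (93.4/10.0)^0.328 = 59.8 × (9.3400)^0.328
    = 59.8 × 2.0810 = 124.4443 km/h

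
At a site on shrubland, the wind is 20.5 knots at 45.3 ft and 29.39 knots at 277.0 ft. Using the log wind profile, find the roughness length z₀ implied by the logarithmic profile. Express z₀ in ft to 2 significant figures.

z₀ ≈ 0.70 ft

Log law: V(z) ∝ ln(z/z₀). With r = V₁/V₂ = 20.5/29.39 = 0.69752,
r · ln(z₂/z₀) = ln(z₁/z₀) ⇒ ln z₀ = (ln z₁ − r·ln z₂)/(1 − r)
ln z₀ = (3.81331 − 0.69752×5.62402) / 0.30248 = -0.3621
z₀ = exp(-0.3621) = 0.6962 ft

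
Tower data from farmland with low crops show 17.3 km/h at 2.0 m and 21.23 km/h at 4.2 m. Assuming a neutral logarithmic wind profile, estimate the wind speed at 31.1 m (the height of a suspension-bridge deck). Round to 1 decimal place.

31.8 km/h

Log law: V ∝ ln(z/z₀). From the pair, with r = V₁/V₂ = 0.81488,
ln z₀ = (ln z₁ − r·ln z₂)/(1 − r) = (0.6931 − 0.81488×1.4351)/0.18512 = -2.5729 → z₀ = 0.07631 m
V₃ = V₁ · ln(z₃/z₀)/ln(z₁/z₀) = 17.3 × 6.0101/3.2660 = 31.8351 km/h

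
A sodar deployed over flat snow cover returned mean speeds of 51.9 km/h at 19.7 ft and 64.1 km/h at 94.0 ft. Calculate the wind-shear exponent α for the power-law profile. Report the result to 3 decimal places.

α ≈ 0.135

Power law: V₂/V₁ = (z₂/z₁)^α ⇒ α = ln(V₂/V₁) / ln(z₂/z₁)
α = ln(64.1/51.9) / ln(94.0/19.7) = ln(1.2351) / ln(4.7716)
  = 0.21113 / 1.56268 = 0.13511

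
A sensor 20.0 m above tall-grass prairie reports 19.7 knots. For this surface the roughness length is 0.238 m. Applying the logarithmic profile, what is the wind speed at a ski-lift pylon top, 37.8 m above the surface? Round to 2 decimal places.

Log law: V(z) ∝ ln(z/z₀), so V₂/V₁ = ln(z₂/z₀) / ln(z₁/z₀).
ln(37.8/0.238) = 5.0678, ln(20.0/0.238) = 4.4312
V₂ = 19.7 × 5.0678/4.4312 = 19.7 × 1.1437 = 22.5300 knots

22.53 knots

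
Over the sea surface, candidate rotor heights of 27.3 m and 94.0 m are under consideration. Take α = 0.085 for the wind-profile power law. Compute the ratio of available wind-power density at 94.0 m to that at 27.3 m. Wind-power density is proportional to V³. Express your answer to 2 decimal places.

Speed ratio: V_B/V_A = (z_B/z_A)^α = (94.0/27.3)^0.085 = (3.4432)^0.085 = 1.11082
Power-density ratio: P_B/P_A = (V_B/V_A)³ = (1.11082)³ = 1.37065

1.37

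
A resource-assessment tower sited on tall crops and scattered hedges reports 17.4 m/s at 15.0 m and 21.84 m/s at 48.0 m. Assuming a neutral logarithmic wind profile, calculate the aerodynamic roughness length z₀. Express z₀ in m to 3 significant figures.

Log law: V(z) ∝ ln(z/z₀). With r = V₁/V₂ = 17.4/21.84 = 0.79670,
r · ln(z₂/z₀) = ln(z₁/z₀) ⇒ ln z₀ = (ln z₁ − r·ln z₂)/(1 − r)
ln z₀ = (2.70805 − 0.79670×3.87120) / 0.20330 = -1.8502
z₀ = exp(-1.8502) = 0.1572 m

z₀ ≈ 0.157 m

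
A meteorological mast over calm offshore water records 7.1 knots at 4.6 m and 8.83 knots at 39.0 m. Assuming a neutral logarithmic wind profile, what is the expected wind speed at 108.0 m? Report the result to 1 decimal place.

9.7 knots

Log law: V ∝ ln(z/z₀). From the pair, with r = V₁/V₂ = 0.80408,
ln z₀ = (ln z₁ − r·ln z₂)/(1 − r) = (1.5261 − 0.80408×3.6636)/0.19592 = -7.2464 → z₀ = 0.0007128 m
V₃ = V₁ · ln(z₃/z₀)/ln(z₁/z₀) = 7.1 × 11.9285/8.7724 = 9.6544 knots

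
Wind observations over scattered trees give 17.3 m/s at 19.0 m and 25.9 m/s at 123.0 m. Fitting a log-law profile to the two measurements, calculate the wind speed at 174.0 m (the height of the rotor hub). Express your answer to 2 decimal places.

27.50 m/s

Log law: V ∝ ln(z/z₀). From the pair, with r = V₁/V₂ = 0.66795,
ln z₀ = (ln z₁ − r·ln z₂)/(1 − r) = (2.9444 − 0.66795×4.8122)/0.33205 = -0.8128 → z₀ = 0.4436 m
V₃ = V₁ · ln(z₃/z₀)/ln(z₁/z₀) = 17.3 × 5.9718/3.7572 = 27.4972 m/s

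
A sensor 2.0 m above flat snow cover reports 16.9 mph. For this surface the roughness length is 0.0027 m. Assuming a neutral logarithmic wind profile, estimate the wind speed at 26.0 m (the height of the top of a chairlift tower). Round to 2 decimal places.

23.46 mph

Log law: V(z) ∝ ln(z/z₀), so V₂/V₁ = ln(z₂/z₀) / ln(z₁/z₀).
ln(26.0/0.0027) = 9.1726, ln(2.0/0.0027) = 6.6077
V₂ = 16.9 × 9.1726/6.6077 = 16.9 × 1.3882 = 23.4602 mph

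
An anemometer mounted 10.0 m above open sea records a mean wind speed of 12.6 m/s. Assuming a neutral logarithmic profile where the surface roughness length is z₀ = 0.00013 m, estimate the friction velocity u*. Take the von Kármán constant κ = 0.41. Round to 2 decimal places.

u* ≈ 0.46 m/s

Log law: V(z) = (u*/κ) · ln(z/z₀) ⇒ u* = κ · V / ln(z/z₀)
u* = 0.41 × 12.6 / ln(10.0/0.00013) = 0.41 × 12.6 / 11.2506
   = 5.1660 / 11.2506 = 0.4592 m/s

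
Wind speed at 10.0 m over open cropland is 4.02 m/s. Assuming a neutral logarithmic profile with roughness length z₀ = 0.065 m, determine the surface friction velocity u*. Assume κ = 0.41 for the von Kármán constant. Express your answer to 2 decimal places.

u* ≈ 0.33 m/s

Log law: V(z) = (u*/κ) · ln(z/z₀) ⇒ u* = κ · V / ln(z/z₀)
u* = 0.41 × 4.02 / ln(10.0/0.065) = 0.41 × 4.02 / 5.0360
   = 1.6482 / 5.0360 = 0.3273 m/s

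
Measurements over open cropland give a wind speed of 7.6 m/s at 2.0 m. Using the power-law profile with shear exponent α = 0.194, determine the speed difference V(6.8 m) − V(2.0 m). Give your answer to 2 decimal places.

2.04 m/s

Power law: V₂ = V₁ · (z₂/z₁)^α = 7.6 × (3.4000)^0.194 = 9.6365 m/s
ΔV = 9.6365 − 7.6 = 2.0365 m/s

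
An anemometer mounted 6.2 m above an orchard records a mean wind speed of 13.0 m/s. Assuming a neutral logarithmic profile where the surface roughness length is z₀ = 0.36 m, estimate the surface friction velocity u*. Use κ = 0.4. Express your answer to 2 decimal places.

u* ≈ 1.83 m/s

Log law: V(z) = (u*/κ) · ln(z/z₀) ⇒ u* = κ · V / ln(z/z₀)
u* = 0.4 × 13.0 / ln(6.2/0.36) = 0.4 × 13.0 / 2.8462
   = 5.2000 / 2.8462 = 1.8270 m/s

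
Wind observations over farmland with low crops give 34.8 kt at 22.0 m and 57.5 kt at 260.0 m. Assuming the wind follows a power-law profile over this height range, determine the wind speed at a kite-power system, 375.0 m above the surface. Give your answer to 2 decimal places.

61.95 kt

First find α: α = ln(V₂/V₁)/ln(z₂/z₁) = ln(57.5/34.8)/ln(260.0/22.0) = 0.50217/2.46964 = 0.2033
Extrapolate from 260.0 m to 375.0 m: V₃ = 57.5 × (375.0/260.0)^0.2033 = 57.5 × 1.0773 = 61.9455 kt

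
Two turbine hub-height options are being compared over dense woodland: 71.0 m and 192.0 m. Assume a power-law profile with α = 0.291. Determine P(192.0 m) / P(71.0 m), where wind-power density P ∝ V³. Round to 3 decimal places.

Speed ratio: V_B/V_A = (z_B/z_A)^α = (192.0/71.0)^0.291 = (2.7042)^0.291 = 1.33575
Power-density ratio: P_B/P_A = (V_B/V_A)³ = (1.33575)³ = 2.38327

2.383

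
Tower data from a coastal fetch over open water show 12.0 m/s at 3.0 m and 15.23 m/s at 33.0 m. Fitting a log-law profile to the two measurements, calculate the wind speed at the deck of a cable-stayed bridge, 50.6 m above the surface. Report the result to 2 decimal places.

15.81 m/s

Log law: V ∝ ln(z/z₀). From the pair, with r = V₁/V₂ = 0.78792,
ln z₀ = (ln z₁ − r·ln z₂)/(1 − r) = (1.0986 − 0.78792×3.4965)/0.21208 = -7.8100 → z₀ = 0.0004057 m
V₃ = V₁ · ln(z₃/z₀)/ln(z₁/z₀) = 12.0 × 11.7339/8.9086 = 15.8058 m/s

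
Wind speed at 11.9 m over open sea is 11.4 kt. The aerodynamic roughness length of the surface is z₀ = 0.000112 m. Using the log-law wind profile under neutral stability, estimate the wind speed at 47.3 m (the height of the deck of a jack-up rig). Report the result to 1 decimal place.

Log law: V(z) ∝ ln(z/z₀), so V₂/V₁ = ln(z₂/z₀) / ln(z₁/z₀).
ln(47.3/0.000112) = 12.9535, ln(11.9/0.000112) = 11.5736
V₂ = 11.4 × 12.9535/11.5736 = 11.4 × 1.1192 = 12.7593 kt

12.8 kt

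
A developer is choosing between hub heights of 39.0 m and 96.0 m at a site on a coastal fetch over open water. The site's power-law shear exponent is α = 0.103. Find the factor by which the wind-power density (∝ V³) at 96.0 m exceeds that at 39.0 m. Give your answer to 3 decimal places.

1.321

Speed ratio: V_B/V_A = (z_B/z_A)^α = (96.0/39.0)^0.103 = (2.4615)^0.103 = 1.09722
Power-density ratio: P_B/P_A = (V_B/V_A)³ = (1.09722)³ = 1.32094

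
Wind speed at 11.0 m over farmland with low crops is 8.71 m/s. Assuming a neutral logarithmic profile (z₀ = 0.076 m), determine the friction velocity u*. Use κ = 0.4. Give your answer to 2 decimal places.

u* ≈ 0.70 m/s

Log law: V(z) = (u*/κ) · ln(z/z₀) ⇒ u* = κ · V / ln(z/z₀)
u* = 0.4 × 8.71 / ln(11.0/0.076) = 0.4 × 8.71 / 4.9749
   = 3.4840 / 4.9749 = 0.7003 m/s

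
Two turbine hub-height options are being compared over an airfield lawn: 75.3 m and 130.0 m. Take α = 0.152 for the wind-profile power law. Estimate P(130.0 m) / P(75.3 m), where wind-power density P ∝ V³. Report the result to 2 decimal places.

Speed ratio: V_B/V_A = (z_B/z_A)^α = (130.0/75.3)^0.152 = (1.7264)^0.152 = 1.08654
Power-density ratio: P_B/P_A = (V_B/V_A)³ = (1.08654)³ = 1.28274

1.28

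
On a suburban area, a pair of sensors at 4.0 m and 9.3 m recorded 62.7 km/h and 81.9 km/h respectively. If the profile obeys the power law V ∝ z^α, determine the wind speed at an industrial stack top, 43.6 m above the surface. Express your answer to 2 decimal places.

First find α: α = ln(V₂/V₁)/ln(z₂/z₁) = ln(81.9/62.7)/ln(9.3/4.0) = 0.26714/0.84372 = 0.3166
Extrapolate from 9.3 m to 43.6 m: V₃ = 81.9 × (43.6/9.3)^0.3166 = 81.9 × 1.6310 = 133.5784 km/h

133.58 km/h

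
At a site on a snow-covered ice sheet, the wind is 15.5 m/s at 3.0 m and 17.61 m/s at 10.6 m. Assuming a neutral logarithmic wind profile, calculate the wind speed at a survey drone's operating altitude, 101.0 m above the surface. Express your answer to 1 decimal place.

21.4 m/s

Log law: V ∝ ln(z/z₀). From the pair, with r = V₁/V₂ = 0.88018,
ln z₀ = (ln z₁ − r·ln z₂)/(1 − r) = (1.0986 − 0.88018×2.3609)/0.11982 = -8.1738 → z₀ = 0.0002820 m
V₃ = V₁ · ln(z₃/z₀)/ln(z₁/z₀) = 15.5 × 12.7889/9.2724 = 21.3783 m/s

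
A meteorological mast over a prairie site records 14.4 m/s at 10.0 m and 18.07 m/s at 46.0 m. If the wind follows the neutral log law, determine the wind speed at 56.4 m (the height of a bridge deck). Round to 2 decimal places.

Log law: V ∝ ln(z/z₀). From the pair, with r = V₁/V₂ = 0.79690,
ln z₀ = (ln z₁ − r·ln z₂)/(1 − r) = (2.3026 − 0.79690×3.8286)/0.20310 = -3.6852 → z₀ = 0.02509 m
V₃ = V₁ · ln(z₃/z₀)/ln(z₁/z₀) = 14.4 × 7.7177/5.9878 = 18.5602 m/s

18.56 m/s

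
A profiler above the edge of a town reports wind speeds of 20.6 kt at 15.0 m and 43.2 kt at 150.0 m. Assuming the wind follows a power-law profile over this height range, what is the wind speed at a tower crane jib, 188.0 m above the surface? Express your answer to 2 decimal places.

First find α: α = ln(V₂/V₁)/ln(z₂/z₁) = ln(43.2/20.6)/ln(150.0/15.0) = 0.74055/2.30259 = 0.3216
Extrapolate from 150.0 m to 188.0 m: V₃ = 43.2 × (188.0/150.0)^0.3216 = 43.2 × 1.0753 = 46.4540 kt

46.45 kt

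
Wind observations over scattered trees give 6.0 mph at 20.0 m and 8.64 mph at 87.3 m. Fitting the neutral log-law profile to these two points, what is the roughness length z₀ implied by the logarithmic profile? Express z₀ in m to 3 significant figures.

z₀ ≈ 0.702 m

Log law: V(z) ∝ ln(z/z₀). With r = V₁/V₂ = 6.0/8.64 = 0.69444,
r · ln(z₂/z₀) = ln(z₁/z₀) ⇒ ln z₀ = (ln z₁ − r·ln z₂)/(1 − r)
ln z₀ = (2.99573 − 0.69444×4.46935) / 0.30556 = -0.3534
z₀ = exp(-0.3534) = 0.7023 m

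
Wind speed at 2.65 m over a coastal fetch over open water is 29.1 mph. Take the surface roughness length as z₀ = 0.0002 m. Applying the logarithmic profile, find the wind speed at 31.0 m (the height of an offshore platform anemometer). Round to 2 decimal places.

Log law: V(z) ∝ ln(z/z₀), so V₂/V₁ = ln(z₂/z₀) / ln(z₁/z₀).
ln(31.0/0.0002) = 11.9512, ln(2.65/0.0002) = 9.4918
V₂ = 29.1 × 11.9512/9.4918 = 29.1 × 1.2591 = 36.6402 mph

36.64 mph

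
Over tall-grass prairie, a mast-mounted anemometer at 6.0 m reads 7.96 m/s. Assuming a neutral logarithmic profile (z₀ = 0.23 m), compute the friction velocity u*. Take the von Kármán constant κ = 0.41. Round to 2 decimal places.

u* ≈ 1.00 m/s

Log law: V(z) = (u*/κ) · ln(z/z₀) ⇒ u* = κ · V / ln(z/z₀)
u* = 0.41 × 7.96 / ln(6.0/0.23) = 0.41 × 7.96 / 3.2614
   = 3.2636 / 3.2614 = 1.0007 m/s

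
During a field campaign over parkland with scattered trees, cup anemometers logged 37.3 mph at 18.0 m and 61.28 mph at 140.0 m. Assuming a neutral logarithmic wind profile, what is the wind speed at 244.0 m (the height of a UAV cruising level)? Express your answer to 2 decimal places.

67.77 mph

Log law: V ∝ ln(z/z₀). From the pair, with r = V₁/V₂ = 0.60868,
ln z₀ = (ln z₁ − r·ln z₂)/(1 − r) = (2.8904 − 0.60868×4.9416)/0.39132 = -0.3003 → z₀ = 0.7406 m
V₃ = V₁ · ln(z₃/z₀)/ln(z₁/z₀) = 37.3 × 5.7975/3.1907 = 67.7743 mph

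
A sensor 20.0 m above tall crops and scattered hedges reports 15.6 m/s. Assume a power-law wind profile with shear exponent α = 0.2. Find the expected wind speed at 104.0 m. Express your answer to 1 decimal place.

Power-law profile: V₂ = V₁ · (z₂/z₁)^α
V₂ = 15.6 × (104.0/20.0)^0.2 = 15.6 × (5.2000)^0.2
    = 15.6 × 1.3906 = 21.6933 m/s

21.7 m/s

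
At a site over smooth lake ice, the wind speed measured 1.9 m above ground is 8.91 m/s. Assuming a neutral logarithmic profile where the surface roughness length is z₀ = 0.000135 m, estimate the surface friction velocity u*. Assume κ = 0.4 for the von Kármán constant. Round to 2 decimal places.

Log law: V(z) = (u*/κ) · ln(z/z₀) ⇒ u* = κ · V / ln(z/z₀)
u* = 0.4 × 8.91 / ln(1.9/0.000135) = 0.4 × 8.91 / 9.5521
   = 3.5640 / 9.5521 = 0.3731 m/s

u* ≈ 0.37 m/s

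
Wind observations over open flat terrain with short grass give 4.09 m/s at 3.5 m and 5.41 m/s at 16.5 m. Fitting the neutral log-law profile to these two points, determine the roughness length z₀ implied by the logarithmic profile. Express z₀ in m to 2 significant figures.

z₀ ≈ 0.029 m

Log law: V(z) ∝ ln(z/z₀). With r = V₁/V₂ = 4.09/5.41 = 0.75601,
r · ln(z₂/z₀) = ln(z₁/z₀) ⇒ ln z₀ = (ln z₁ − r·ln z₂)/(1 − r)
ln z₀ = (1.25276 − 0.75601×2.80336) / 0.24399 = -3.5517
z₀ = exp(-3.5517) = 0.02867 m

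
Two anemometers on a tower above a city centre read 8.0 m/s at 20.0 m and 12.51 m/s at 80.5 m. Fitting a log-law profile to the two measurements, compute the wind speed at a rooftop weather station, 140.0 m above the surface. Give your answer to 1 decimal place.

Log law: V ∝ ln(z/z₀). From the pair, with r = V₁/V₂ = 0.63949,
ln z₀ = (ln z₁ − r·ln z₂)/(1 − r) = (2.9957 − 0.63949×4.3883)/0.36051 = 0.5256 → z₀ = 1.692 m
V₃ = V₁ · ln(z₃/z₀)/ln(z₁/z₀) = 8.0 × 4.4160/2.4701 = 14.3023 m/s

14.3 m/s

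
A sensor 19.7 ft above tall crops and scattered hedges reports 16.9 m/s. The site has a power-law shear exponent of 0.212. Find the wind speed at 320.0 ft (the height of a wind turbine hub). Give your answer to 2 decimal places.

Power-law profile: V₂ = V₁ · (z₂/z₁)^α
V₂ = 16.9 × (320.0/19.7)^0.212 = 16.9 × (16.2437)^0.212
    = 16.9 × 1.8058 = 30.5177 m/s

30.52 m/s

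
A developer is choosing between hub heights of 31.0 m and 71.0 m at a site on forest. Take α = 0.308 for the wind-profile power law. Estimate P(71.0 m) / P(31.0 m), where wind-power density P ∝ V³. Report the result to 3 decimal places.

Speed ratio: V_B/V_A = (z_B/z_A)^α = (71.0/31.0)^0.308 = (2.2903)^0.308 = 1.29077
Power-density ratio: P_B/P_A = (V_B/V_A)³ = (1.29077)³ = 2.15053

2.151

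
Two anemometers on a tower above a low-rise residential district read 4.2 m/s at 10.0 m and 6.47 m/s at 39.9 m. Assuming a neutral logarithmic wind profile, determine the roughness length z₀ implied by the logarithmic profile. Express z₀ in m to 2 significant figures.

z₀ ≈ 0.77 m

Log law: V(z) ∝ ln(z/z₀). With r = V₁/V₂ = 4.2/6.47 = 0.64915,
r · ln(z₂/z₀) = ln(z₁/z₀) ⇒ ln z₀ = (ln z₁ − r·ln z₂)/(1 − r)
ln z₀ = (2.30259 − 0.64915×3.68638) / 0.35085 = -0.2577
z₀ = exp(-0.2577) = 0.7728 m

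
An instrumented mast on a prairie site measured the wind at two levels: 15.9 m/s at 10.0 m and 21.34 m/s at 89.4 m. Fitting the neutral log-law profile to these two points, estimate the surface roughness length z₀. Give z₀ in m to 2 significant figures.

Log law: V(z) ∝ ln(z/z₀). With r = V₁/V₂ = 15.9/21.34 = 0.74508,
r · ln(z₂/z₀) = ln(z₁/z₀) ⇒ ln z₀ = (ln z₁ − r·ln z₂)/(1 − r)
ln z₀ = (2.30259 − 0.74508×4.49312) / 0.25492 = -4.0999
z₀ = exp(-4.0999) = 0.01657 m

z₀ ≈ 0.017 m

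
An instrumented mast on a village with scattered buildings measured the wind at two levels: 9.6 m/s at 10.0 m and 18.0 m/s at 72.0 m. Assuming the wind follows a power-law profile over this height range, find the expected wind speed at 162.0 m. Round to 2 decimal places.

First find α: α = ln(V₂/V₁)/ln(z₂/z₁) = ln(18.0/9.6)/ln(72.0/10.0) = 0.62861/1.97408 = 0.3184
Extrapolate from 72.0 m to 162.0 m: V₃ = 18.0 × (162.0/72.0)^0.3184 = 18.0 × 1.2946 = 23.3033 m/s

23.30 m/s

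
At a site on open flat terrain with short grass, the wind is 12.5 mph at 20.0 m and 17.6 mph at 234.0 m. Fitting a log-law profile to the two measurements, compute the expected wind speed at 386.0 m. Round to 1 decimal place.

Log law: V ∝ ln(z/z₀). From the pair, with r = V₁/V₂ = 0.71023,
ln z₀ = (ln z₁ − r·ln z₂)/(1 − r) = (2.9957 − 0.71023×5.4553)/0.28977 = -3.0327 → z₀ = 0.04819 m
V₃ = V₁ · ln(z₃/z₀)/ln(z₁/z₀) = 12.5 × 8.9885/6.0284 = 18.6378 mph

18.6 mph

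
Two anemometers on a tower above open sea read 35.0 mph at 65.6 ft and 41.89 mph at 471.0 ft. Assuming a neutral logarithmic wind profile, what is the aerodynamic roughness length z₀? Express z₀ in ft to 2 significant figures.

z₀ ≈ 0.0029 ft

Log law: V(z) ∝ ln(z/z₀). With r = V₁/V₂ = 35.0/41.89 = 0.83552,
r · ln(z₂/z₀) = ln(z₁/z₀) ⇒ ln z₀ = (ln z₁ − r·ln z₂)/(1 − r)
ln z₀ = (4.18358 − 0.83552×6.15486) / 0.16448 = -5.8302
z₀ = exp(-5.8302) = 0.002938 ft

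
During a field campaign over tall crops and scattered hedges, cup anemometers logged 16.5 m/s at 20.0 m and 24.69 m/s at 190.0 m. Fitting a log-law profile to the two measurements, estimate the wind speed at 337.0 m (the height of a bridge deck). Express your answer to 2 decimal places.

Log law: V ∝ ln(z/z₀). From the pair, with r = V₁/V₂ = 0.66829,
ln z₀ = (ln z₁ − r·ln z₂)/(1 − r) = (2.9957 − 0.66829×5.2470)/0.33171 = -1.5398 → z₀ = 0.2144 m
V₃ = V₁ · ln(z₃/z₀)/ln(z₁/z₀) = 16.5 × 7.3599/4.5356 = 26.7747 m/s

26.77 m/s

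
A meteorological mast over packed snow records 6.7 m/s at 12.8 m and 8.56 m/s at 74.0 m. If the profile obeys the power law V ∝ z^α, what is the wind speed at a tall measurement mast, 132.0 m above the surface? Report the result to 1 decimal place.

First find α: α = ln(V₂/V₁)/ln(z₂/z₁) = ln(8.56/6.7)/ln(74.0/12.8) = 0.24499/1.75462 = 0.1396
Extrapolate from 74.0 m to 132.0 m: V₃ = 8.56 × (132.0/74.0)^0.1396 = 8.56 × 1.0842 = 9.2804 m/s

9.3 m/s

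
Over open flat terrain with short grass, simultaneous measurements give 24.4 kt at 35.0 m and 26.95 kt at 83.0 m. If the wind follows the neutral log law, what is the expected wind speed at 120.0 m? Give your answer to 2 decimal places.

28.04 kt

Log law: V ∝ ln(z/z₀). From the pair, with r = V₁/V₂ = 0.90538,
ln z₀ = (ln z₁ − r·ln z₂)/(1 − r) = (3.5553 − 0.90538×4.4188)/0.09462 = -4.7071 → z₀ = 0.009031 m
V₃ = V₁ · ln(z₃/z₀)/ln(z₁/z₀) = 24.4 × 9.4946/8.2624 = 28.0387 kt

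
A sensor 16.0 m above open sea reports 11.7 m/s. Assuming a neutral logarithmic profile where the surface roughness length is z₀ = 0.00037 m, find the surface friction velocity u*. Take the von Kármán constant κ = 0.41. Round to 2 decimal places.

Log law: V(z) = (u*/κ) · ln(z/z₀) ⇒ u* = κ · V / ln(z/z₀)
u* = 0.41 × 11.7 / ln(16.0/0.00037) = 0.41 × 11.7 / 10.6746
   = 4.7970 / 10.6746 = 0.4494 m/s

u* ≈ 0.45 m/s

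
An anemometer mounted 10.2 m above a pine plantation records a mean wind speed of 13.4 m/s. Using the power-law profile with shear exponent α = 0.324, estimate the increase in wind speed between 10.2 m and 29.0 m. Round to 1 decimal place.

Power law: V₂ = V₁ · (z₂/z₁)^α = 13.4 × (2.8431)^0.324 = 18.7990 m/s
ΔV = 18.7990 − 13.4 = 5.3990 m/s

5.4 m/s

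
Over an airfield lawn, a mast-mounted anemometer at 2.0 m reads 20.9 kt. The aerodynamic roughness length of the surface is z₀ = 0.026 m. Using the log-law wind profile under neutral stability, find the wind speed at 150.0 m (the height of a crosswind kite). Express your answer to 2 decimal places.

41.68 kt

Log law: V(z) ∝ ln(z/z₀), so V₂/V₁ = ln(z₂/z₀) / ln(z₁/z₀).
ln(150.0/0.026) = 8.6603, ln(2.0/0.026) = 4.3428
V₂ = 20.9 × 8.6603/4.3428 = 20.9 × 1.9942 = 41.6782 kt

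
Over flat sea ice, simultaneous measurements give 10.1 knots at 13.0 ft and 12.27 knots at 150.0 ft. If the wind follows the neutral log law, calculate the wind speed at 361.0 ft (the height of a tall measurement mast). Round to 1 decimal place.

13.0 knots

Log law: V ∝ ln(z/z₀). From the pair, with r = V₁/V₂ = 0.82315,
ln z₀ = (ln z₁ − r·ln z₂)/(1 − r) = (2.5649 − 0.82315×5.0106)/0.17685 = -8.8182 → z₀ = 0.0001480 ft
V₃ = V₁ · ln(z₃/z₀)/ln(z₁/z₀) = 10.1 × 14.7071/11.3831 = 13.0492 knots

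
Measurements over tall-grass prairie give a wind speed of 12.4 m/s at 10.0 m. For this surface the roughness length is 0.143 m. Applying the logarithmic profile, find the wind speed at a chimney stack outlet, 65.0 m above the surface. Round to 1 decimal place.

Log law: V(z) ∝ ln(z/z₀), so V₂/V₁ = ln(z₂/z₀) / ln(z₁/z₀).
ln(65.0/0.143) = 6.1193, ln(10.0/0.143) = 4.2475
V₂ = 12.4 × 6.1193/4.2475 = 12.4 × 1.4407 = 17.8645 m/s

17.9 m/s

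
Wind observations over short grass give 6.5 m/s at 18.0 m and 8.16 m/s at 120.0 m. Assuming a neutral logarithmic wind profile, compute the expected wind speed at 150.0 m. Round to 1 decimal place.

8.4 m/s

Log law: V ∝ ln(z/z₀). From the pair, with r = V₁/V₂ = 0.79657,
ln z₀ = (ln z₁ − r·ln z₂)/(1 − r) = (2.8904 − 0.79657×4.7875)/0.20343 = -4.5381 → z₀ = 0.01069 m
V₃ = V₁ · ln(z₃/z₀)/ln(z₁/z₀) = 6.5 × 9.5487/7.4285 = 8.3553 m/s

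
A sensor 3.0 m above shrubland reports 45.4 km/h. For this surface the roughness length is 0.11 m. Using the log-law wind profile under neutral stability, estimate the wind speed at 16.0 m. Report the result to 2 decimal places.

Log law: V(z) ∝ ln(z/z₀), so V₂/V₁ = ln(z₂/z₀) / ln(z₁/z₀).
ln(16.0/0.11) = 4.9799, ln(3.0/0.11) = 3.3059
V₂ = 45.4 × 4.9799/3.3059 = 45.4 × 1.5064 = 68.3888 km/h

68.39 km/h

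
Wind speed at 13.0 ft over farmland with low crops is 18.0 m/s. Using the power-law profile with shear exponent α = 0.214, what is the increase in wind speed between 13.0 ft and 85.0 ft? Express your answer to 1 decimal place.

Power law: V₂ = V₁ · (z₂/z₁)^α = 18.0 × (6.5385)^0.214 = 26.9020 m/s
ΔV = 26.9020 − 18.0 = 8.9020 m/s

8.9 m/s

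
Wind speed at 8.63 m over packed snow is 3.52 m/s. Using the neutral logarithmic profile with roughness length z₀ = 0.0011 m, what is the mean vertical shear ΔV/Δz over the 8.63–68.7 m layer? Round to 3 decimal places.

0.014 m/s/m

Log law: V₂ = V₁ · ln(z₂/z₀)/ln(z₁/z₀) = 3.52 × 11.0422/8.9677 = 4.3343 m/s
ΔV/Δz = (4.3343 − 3.52)/(68.7 − 8.63) = 0.8143/60.0700 = 0.01356 m/s/m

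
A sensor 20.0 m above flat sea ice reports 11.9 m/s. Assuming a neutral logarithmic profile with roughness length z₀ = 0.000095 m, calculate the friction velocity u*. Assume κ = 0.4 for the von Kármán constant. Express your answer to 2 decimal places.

Log law: V(z) = (u*/κ) · ln(z/z₀) ⇒ u* = κ · V / ln(z/z₀)
u* = 0.4 × 11.9 / ln(20.0/0.000095) = 0.4 × 11.9 / 12.2574
   = 4.7600 / 12.2574 = 0.3883 m/s

u* ≈ 0.39 m/s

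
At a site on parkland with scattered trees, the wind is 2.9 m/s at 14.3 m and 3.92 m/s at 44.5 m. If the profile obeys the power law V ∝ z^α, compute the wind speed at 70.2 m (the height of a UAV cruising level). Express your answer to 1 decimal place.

First find α: α = ln(V₂/V₁)/ln(z₂/z₁) = ln(3.92/2.9)/ln(44.5/14.3) = 0.30138/1.13523 = 0.2655
Extrapolate from 44.5 m to 70.2 m: V₃ = 3.92 × (70.2/44.5)^0.2655 = 3.92 × 1.1286 = 4.4243 m/s

4.4 m/s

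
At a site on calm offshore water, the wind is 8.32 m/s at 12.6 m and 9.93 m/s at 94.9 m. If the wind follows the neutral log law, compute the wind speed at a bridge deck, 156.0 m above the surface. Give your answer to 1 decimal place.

Log law: V ∝ ln(z/z₀). From the pair, with r = V₁/V₂ = 0.83787,
ln z₀ = (ln z₁ − r·ln z₂)/(1 − r) = (2.5337 − 0.83787×4.5528)/0.16213 = -7.9005 → z₀ = 0.0003705 m
V₃ = V₁ · ln(z₃/z₀)/ln(z₁/z₀) = 8.32 × 12.9504/10.4342 = 10.3263 m/s

10.3 m/s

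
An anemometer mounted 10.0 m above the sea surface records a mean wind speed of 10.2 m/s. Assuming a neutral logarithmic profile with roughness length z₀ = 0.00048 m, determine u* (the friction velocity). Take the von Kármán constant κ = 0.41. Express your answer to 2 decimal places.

u* ≈ 0.42 m/s

Log law: V(z) = (u*/κ) · ln(z/z₀) ⇒ u* = κ · V / ln(z/z₀)
u* = 0.41 × 10.2 / ln(10.0/0.00048) = 0.41 × 10.2 / 9.9443
   = 4.1820 / 9.9443 = 0.4205 m/s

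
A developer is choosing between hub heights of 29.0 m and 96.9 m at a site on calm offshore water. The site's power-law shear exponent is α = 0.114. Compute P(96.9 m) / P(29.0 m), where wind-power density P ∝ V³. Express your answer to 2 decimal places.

Speed ratio: V_B/V_A = (z_B/z_A)^α = (96.9/29.0)^0.114 = (3.3414)^0.114 = 1.14743
Power-density ratio: P_B/P_A = (V_B/V_A)³ = (1.14743)³ = 1.51072

1.51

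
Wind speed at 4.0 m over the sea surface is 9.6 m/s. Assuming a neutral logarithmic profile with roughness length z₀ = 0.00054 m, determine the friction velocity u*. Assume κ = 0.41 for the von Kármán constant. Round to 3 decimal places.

Log law: V(z) = (u*/κ) · ln(z/z₀) ⇒ u* = κ · V / ln(z/z₀)
u* = 0.41 × 9.6 / ln(4.0/0.00054) = 0.41 × 9.6 / 8.9102
   = 3.9360 / 8.9102 = 0.4417 m/s

u* ≈ 0.442 m/s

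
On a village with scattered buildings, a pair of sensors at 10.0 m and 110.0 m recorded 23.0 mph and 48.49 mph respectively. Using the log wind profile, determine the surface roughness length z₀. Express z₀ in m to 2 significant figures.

z₀ ≈ 1.1 m

Log law: V(z) ∝ ln(z/z₀). With r = V₁/V₂ = 23.0/48.49 = 0.47432,
r · ln(z₂/z₀) = ln(z₁/z₀) ⇒ ln z₀ = (ln z₁ − r·ln z₂)/(1 − r)
ln z₀ = (2.30259 − 0.47432×4.70048) / 0.52568 = 0.1389
z₀ = exp(0.1389) = 1.149 m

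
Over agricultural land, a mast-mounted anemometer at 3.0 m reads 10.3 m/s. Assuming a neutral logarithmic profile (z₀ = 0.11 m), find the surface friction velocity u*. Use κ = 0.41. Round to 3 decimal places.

Log law: V(z) = (u*/κ) · ln(z/z₀) ⇒ u* = κ · V / ln(z/z₀)
u* = 0.41 × 10.3 / ln(3.0/0.11) = 0.41 × 10.3 / 3.3059
   = 4.2230 / 3.3059 = 1.2774 m/s

u* ≈ 1.277 m/s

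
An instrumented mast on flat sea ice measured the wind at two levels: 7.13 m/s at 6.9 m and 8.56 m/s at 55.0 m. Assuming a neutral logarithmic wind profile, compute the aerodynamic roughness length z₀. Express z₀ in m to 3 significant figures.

Log law: V(z) ∝ ln(z/z₀). With r = V₁/V₂ = 7.13/8.56 = 0.83294,
r · ln(z₂/z₀) = ln(z₁/z₀) ⇒ ln z₀ = (ln z₁ − r·ln z₂)/(1 − r)
ln z₀ = (1.93152 − 0.83294×4.00733) / 0.16706 = -8.4185
z₀ = exp(-8.4185) = 0.0002207 m

z₀ ≈ 0.000221 m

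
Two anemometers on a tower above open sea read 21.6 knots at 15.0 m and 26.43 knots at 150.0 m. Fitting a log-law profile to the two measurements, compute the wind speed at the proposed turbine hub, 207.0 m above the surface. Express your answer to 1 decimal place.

Log law: V ∝ ln(z/z₀). From the pair, with r = V₁/V₂ = 0.81725,
ln z₀ = (ln z₁ − r·ln z₂)/(1 − r) = (2.7081 − 0.81725×5.0106)/0.18275 = -7.5892 → z₀ = 0.0005059 m
V₃ = V₁ · ln(z₃/z₀)/ln(z₁/z₀) = 21.6 × 12.9219/10.2973 = 27.1056 knots

27.1 knots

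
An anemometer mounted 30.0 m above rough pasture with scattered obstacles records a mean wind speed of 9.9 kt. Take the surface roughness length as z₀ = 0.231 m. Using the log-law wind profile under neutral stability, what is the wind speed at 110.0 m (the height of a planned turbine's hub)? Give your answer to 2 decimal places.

Log law: V(z) ∝ ln(z/z₀), so V₂/V₁ = ln(z₂/z₀) / ln(z₁/z₀).
ln(110.0/0.231) = 6.1658, ln(30.0/0.231) = 4.8665
V₂ = 9.9 × 6.1658/4.8665 = 9.9 × 1.2670 = 12.5431 kt

12.54 kt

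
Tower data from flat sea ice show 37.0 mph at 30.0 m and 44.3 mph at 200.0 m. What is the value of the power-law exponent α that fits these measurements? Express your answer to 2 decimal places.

α ≈ 0.09

Power law: V₂/V₁ = (z₂/z₁)^α ⇒ α = ln(V₂/V₁) / ln(z₂/z₁)
α = ln(44.3/37.0) / ln(200.0/30.0) = ln(1.1973) / ln(6.6667)
  = 0.18007 / 1.89712 = 0.09492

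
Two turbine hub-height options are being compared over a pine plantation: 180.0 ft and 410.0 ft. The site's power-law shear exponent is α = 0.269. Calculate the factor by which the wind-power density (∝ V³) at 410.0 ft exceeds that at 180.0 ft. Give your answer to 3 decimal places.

1.943

Speed ratio: V_B/V_A = (z_B/z_A)^α = (410.0/180.0)^0.269 = (2.2778)^0.269 = 1.24787
Power-density ratio: P_B/P_A = (V_B/V_A)³ = (1.24787)³ = 1.94317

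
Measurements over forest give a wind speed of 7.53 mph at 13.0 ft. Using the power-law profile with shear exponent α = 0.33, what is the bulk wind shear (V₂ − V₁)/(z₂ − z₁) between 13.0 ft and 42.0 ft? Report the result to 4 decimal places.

Power law: V₂ = V₁ · (z₂/z₁)^α = 7.53 × (3.2308)^0.33 = 11.0883 mph
ΔV/Δz = (11.0883 − 7.53)/(42.0 − 13.0) = 3.5583/29.0000 = 0.12270 mph/ft

0.1227 mph/ft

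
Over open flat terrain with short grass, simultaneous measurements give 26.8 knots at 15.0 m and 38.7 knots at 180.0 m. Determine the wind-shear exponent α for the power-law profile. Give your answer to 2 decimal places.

Power law: V₂/V₁ = (z₂/z₁)^α ⇒ α = ln(V₂/V₁) / ln(z₂/z₁)
α = ln(38.7/26.8) / ln(180.0/15.0) = ln(1.4440) / ln(12.0000)
  = 0.36744 / 2.48491 = 0.14787

α ≈ 0.15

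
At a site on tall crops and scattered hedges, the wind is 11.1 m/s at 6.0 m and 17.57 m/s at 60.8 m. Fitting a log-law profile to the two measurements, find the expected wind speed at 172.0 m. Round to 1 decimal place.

20.5 m/s

Log law: V ∝ ln(z/z₀). From the pair, with r = V₁/V₂ = 0.63176,
ln z₀ = (ln z₁ − r·ln z₂)/(1 − r) = (1.7918 − 0.63176×4.1076)/0.36824 = -2.1813 → z₀ = 0.1129 m
V₃ = V₁ · ln(z₃/z₀)/ln(z₁/z₀) = 11.1 × 7.3288/3.9731 = 20.4753 m/s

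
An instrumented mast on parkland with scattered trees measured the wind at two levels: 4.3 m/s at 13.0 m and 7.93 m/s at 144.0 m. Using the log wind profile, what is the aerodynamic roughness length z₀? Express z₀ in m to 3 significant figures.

Log law: V(z) ∝ ln(z/z₀). With r = V₁/V₂ = 4.3/7.93 = 0.54224,
r · ln(z₂/z₀) = ln(z₁/z₀) ⇒ ln z₀ = (ln z₁ − r·ln z₂)/(1 − r)
ln z₀ = (2.56495 − 0.54224×4.96981) / 0.45776 = -0.2838
z₀ = exp(-0.2838) = 0.7529 m

z₀ ≈ 0.753 m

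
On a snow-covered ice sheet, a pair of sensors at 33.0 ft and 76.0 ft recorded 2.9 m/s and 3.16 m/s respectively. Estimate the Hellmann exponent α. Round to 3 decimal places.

Power law: V₂/V₁ = (z₂/z₁)^α ⇒ α = ln(V₂/V₁) / ln(z₂/z₁)
α = ln(3.16/2.9) / ln(76.0/33.0) = ln(1.0897) / ln(2.3030)
  = 0.08586 / 0.83423 = 0.10292

α ≈ 0.103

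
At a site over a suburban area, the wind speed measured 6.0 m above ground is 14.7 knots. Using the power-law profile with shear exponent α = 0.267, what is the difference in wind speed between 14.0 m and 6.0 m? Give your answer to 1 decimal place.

Power law: V₂ = V₁ · (z₂/z₁)^α = 14.7 × (2.3333)^0.267 = 18.4318 knots
ΔV = 18.4318 − 14.7 = 3.7318 knots

3.7 knots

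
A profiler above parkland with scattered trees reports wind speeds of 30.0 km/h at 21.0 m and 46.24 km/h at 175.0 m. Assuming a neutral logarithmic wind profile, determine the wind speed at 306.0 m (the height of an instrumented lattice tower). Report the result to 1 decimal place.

Log law: V ∝ ln(z/z₀). From the pair, with r = V₁/V₂ = 0.64879,
ln z₀ = (ln z₁ − r·ln z₂)/(1 − r) = (3.0445 − 0.64879×5.1648)/0.35121 = -0.8722 → z₀ = 0.4180 m
V₃ = V₁ · ln(z₃/z₀)/ln(z₁/z₀) = 30.0 × 6.5958/3.9167 = 50.5201 km/h

50.5 km/h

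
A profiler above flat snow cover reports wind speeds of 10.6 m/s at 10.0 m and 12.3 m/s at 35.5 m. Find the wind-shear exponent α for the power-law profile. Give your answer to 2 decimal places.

Power law: V₂/V₁ = (z₂/z₁)^α ⇒ α = ln(V₂/V₁) / ln(z₂/z₁)
α = ln(12.3/10.6) / ln(35.5/10.0) = ln(1.1604) / ln(3.5500)
  = 0.14875 / 1.26695 = 0.11740

α ≈ 0.12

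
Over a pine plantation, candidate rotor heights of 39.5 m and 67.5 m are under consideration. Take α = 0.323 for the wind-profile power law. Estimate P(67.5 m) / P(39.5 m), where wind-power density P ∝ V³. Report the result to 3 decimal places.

1.681

Speed ratio: V_B/V_A = (z_B/z_A)^α = (67.5/39.5)^0.323 = (1.7089)^0.323 = 1.18895
Power-density ratio: P_B/P_A = (V_B/V_A)³ = (1.18895)³ = 1.68071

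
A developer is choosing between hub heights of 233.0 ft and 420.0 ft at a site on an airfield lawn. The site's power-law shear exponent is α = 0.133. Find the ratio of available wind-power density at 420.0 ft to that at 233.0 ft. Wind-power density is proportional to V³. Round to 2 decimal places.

1.27

Speed ratio: V_B/V_A = (z_B/z_A)^α = (420.0/233.0)^0.133 = (1.8026)^0.133 = 1.08152
Power-density ratio: P_B/P_A = (V_B/V_A)³ = (1.08152)³ = 1.26503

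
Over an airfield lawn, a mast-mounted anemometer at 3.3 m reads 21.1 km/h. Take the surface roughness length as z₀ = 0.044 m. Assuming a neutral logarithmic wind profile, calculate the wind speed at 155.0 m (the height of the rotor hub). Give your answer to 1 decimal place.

39.9 km/h

Log law: V(z) ∝ ln(z/z₀), so V₂/V₁ = ln(z₂/z₀) / ln(z₁/z₀).
ln(155.0/0.044) = 8.1670, ln(3.3/0.044) = 4.3175
V₂ = 21.1 × 8.1670/4.3175 = 21.1 × 1.8916 = 39.9129 km/h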